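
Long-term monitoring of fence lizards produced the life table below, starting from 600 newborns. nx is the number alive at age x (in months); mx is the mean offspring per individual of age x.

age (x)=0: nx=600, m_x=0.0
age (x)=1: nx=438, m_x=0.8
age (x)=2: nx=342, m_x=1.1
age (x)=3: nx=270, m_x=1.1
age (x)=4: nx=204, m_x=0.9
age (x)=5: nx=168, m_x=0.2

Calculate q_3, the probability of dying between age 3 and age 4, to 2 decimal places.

0.24

lx = nx/n0 = nx/600: 1, 0.73, 0.57, 0.45, 0.34, 0.28
q_3 = (l_3 − l_4) / l_3 = (0.45 − 0.34) / 0.45
     = 0.11 / 0.45 = 0.244444… → 0.24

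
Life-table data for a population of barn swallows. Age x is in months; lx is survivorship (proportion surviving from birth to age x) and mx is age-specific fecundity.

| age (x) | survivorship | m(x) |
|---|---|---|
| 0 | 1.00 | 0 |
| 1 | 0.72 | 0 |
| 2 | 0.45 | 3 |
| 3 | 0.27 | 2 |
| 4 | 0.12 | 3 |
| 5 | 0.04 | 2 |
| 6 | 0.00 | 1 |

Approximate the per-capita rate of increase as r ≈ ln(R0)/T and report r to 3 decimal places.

R0 = Σ lx·mx = 0 + 0 + 1.35 + 0.54 + 0.36 + 0.08 + 0 = 2.33
Σ x·lx·mx = 6.16; T = 6.16/2.33 = 2.64378…
r ≈ ln(R0)/T = ln(2.33)/2.64378… = 0.31995… → 0.320

0.320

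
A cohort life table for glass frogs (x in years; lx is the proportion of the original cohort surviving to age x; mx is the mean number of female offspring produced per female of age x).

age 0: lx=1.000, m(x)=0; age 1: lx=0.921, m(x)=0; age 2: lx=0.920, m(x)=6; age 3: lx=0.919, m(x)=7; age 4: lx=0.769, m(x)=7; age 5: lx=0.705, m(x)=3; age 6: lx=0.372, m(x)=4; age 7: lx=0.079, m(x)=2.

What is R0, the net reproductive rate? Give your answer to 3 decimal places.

21.097

lx·mx by age: 0, 0, 5.52, 6.433, 5.383, 2.115, 1.488, 0.158
R0 = Σ lx·mx = 21.097 → 21.097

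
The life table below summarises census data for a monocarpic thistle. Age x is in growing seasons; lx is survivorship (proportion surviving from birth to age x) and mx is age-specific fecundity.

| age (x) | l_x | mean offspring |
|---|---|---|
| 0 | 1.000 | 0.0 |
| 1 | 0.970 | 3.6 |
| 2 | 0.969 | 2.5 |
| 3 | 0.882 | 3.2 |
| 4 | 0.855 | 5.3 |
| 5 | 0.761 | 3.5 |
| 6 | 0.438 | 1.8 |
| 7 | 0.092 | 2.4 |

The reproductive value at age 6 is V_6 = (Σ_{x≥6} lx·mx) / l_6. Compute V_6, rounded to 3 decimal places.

lx·mx for x ≥ 6: 0.7884, 0.2208 → sum = 1.0092
V_6 = 1.0092 / l_6 = 1.0092 / 0.438 = 2.30411… → 2.304

2.304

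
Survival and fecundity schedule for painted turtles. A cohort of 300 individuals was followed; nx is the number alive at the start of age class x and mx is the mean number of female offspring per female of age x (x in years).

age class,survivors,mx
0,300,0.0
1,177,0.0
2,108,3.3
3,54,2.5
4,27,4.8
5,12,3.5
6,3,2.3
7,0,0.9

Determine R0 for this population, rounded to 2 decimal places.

2.23

lx = nx/n0 = nx/300: 1, 0.59, 0.36, 0.18, 0.09, 0.04, 0.01, 0
lx·mx by age: 0, 0, 1.188, 0.45, 0.432, 0.14, 0.023, 0
R0 = Σ lx·mx = 2.233 → 2.23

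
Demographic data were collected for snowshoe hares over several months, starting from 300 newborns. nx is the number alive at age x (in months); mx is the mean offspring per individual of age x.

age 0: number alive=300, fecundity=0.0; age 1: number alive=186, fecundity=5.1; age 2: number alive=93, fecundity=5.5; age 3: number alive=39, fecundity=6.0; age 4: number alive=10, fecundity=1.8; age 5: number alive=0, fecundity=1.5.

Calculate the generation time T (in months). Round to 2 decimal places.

1.60

lx = nx/n0 = nx/300: 1, 0.62, 0.31, 0.13, 0.03333…, 0
lx·mx: 0, 3.162, 1.705, 0.78, 0.06…, 0 → R0 = 5.707…
x·lx·mx: 0, 3.162, 3.41, 2.34, 0.24…, 0 → Σ = 9.152…
T = 9.152… / 5.707… = 1.603645… → 1.60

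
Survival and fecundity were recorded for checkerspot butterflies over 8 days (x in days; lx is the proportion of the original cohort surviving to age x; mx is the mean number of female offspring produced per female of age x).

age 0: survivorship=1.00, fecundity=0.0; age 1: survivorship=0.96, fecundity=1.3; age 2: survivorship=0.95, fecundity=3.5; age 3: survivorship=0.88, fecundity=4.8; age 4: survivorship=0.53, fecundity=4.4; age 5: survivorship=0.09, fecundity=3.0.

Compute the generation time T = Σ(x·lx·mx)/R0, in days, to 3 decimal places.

lx·mx: 0, 1.248, 3.325, 4.224, 2.332, 0.27 → R0 = 11.399
x·lx·mx: 0, 1.248, 6.65, 12.672, 9.328, 1.35 → Σ = 31.248
T = 31.248 / 11.399 = 2.741293… → 2.741

2.741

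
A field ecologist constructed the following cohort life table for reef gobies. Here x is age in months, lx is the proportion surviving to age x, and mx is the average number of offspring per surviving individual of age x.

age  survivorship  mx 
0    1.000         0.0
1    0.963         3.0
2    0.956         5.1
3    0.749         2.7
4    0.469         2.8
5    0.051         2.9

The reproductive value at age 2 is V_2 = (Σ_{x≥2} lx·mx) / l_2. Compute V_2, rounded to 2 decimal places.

lx·mx for x ≥ 2: 4.8756, 2.0223, 1.3132, 0.1479 → sum = 8.359
V_2 = 8.359 / l_2 = 8.359 / 0.956 = 8.743724… → 8.74

8.74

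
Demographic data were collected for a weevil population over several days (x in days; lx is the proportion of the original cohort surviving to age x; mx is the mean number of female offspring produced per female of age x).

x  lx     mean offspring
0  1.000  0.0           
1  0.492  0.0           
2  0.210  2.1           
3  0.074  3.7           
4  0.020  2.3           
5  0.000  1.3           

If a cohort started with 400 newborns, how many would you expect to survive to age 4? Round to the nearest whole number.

Expected survivors = N0 · l_4 = 400 × 0.020 = 8 → 8

8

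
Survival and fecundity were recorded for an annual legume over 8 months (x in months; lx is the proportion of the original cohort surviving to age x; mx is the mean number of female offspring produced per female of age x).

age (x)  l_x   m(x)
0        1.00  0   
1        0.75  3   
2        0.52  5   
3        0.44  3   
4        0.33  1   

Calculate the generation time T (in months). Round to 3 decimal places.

1.958

lx·mx: 0, 2.25, 2.6, 1.32, 0.33 → R0 = 6.5
x·lx·mx: 0, 2.25, 5.2, 3.96, 1.32 → Σ = 12.73
T = 12.73 / 6.5 = 1.958462… → 1.958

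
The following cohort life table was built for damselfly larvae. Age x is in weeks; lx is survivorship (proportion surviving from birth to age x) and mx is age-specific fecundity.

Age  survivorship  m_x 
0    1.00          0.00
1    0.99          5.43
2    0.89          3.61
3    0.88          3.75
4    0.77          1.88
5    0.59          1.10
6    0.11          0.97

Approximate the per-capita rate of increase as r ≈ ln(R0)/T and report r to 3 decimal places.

1.188

R0 = Σ lx·mx = 0 + 5.3757 + 3.2129 + 3.3 + 1.4476 + 0.649 + 0.1067 = 14.0919
Σ x·lx·mx = 31.3771; T = 31.3771/14.0919 = 2.22661…
r ≈ ln(R0)/T = ln(14.0919)/2.22661… = 1.18818… → 1.188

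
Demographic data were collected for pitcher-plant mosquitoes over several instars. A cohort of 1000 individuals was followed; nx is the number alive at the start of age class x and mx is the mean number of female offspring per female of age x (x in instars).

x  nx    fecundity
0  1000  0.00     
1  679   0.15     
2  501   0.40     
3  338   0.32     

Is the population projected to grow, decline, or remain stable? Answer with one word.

lx = nx/n0 = nx/1000: 1, 0.679, 0.501, 0.338
R0 = Σ lx·mx = 0 + 0.10185 + 0.2004 + 0.10816 = 0.41041
R0 < 1, so the population is declining.

declining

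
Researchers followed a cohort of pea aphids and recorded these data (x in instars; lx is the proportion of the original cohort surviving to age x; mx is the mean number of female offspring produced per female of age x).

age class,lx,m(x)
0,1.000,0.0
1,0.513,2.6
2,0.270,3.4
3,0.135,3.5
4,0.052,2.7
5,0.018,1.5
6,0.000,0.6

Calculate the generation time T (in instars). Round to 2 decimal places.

1.83

lx·mx: 0, 1.3338, 0.918, 0.4725, 0.1404, 0.027, 0 → R0 = 2.8917
x·lx·mx: 0, 1.3338, 1.836, 1.4175, 0.5616, 0.135, 0 → Σ = 5.2839
T = 5.2839 / 2.8917 = 1.827264… → 1.83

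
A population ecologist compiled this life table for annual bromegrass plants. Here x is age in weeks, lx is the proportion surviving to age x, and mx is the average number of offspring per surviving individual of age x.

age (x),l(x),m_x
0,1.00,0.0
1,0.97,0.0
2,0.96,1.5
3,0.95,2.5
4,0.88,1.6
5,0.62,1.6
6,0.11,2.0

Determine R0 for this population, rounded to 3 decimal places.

lx·mx by age: 0, 0, 1.44, 2.375, 1.408, 0.992, 0.22
R0 = Σ lx·mx = 6.435 → 6.435

6.435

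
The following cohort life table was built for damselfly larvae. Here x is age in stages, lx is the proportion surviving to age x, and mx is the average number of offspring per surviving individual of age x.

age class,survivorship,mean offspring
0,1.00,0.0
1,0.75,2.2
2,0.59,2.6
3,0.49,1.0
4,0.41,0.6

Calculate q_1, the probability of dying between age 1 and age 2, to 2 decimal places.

q_1 = (l_1 − l_2) / l_1 = (0.75 − 0.59) / 0.75
     = 0.16 / 0.75 = 0.213333… → 0.21

0.21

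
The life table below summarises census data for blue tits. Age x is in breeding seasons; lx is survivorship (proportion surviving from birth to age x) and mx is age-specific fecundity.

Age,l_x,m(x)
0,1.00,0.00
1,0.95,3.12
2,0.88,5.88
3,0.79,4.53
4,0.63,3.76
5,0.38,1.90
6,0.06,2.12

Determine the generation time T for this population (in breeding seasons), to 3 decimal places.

2.537

lx·mx: 0, 2.964, 5.1744, 3.5787, 2.3688, 0.722, 0.1272 → R0 = 14.9351
x·lx·mx: 0, 2.964, 10.3488, 10.7361, 9.4752, 3.61, 0.7632 → Σ = 37.8973
T = 37.8973 / 14.9351 = 2.537465… → 2.537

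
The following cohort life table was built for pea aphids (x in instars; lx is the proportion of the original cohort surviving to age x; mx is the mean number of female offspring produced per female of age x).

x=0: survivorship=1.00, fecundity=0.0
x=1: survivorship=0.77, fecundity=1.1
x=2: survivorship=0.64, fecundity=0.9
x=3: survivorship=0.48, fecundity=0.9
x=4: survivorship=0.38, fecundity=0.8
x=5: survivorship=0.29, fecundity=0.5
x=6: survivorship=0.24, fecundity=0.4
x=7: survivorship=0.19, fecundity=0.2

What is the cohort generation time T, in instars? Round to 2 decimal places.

lx·mx: 0, 0.847, 0.576, 0.432, 0.304, 0.145, 0.096, 0.038 → R0 = 2.438
x·lx·mx: 0, 0.847, 1.152, 1.296, 1.216, 0.725, 0.576, 0.266 → Σ = 6.078
T = 6.078 / 2.438 = 2.493027… → 2.49

2.49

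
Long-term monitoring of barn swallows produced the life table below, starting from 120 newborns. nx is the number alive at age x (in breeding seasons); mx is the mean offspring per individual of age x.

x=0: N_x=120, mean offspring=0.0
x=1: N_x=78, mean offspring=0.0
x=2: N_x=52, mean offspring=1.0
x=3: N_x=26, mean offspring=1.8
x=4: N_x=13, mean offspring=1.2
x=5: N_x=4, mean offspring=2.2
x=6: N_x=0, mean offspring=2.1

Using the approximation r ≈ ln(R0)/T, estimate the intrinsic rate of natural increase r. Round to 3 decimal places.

lx = nx/n0 = nx/120: 1, 0.65, 0.43333…, 0.21667…, 0.10833…, 0.03333…, 0
R0 = Σ lx·mx = 0 + 0 + 0.43333… + 0.39… + 0.13… + 0.07333… + 0 = 1.026667…
Σ x·lx·mx = 2.923333…; T = 2.923333…/1.026667… = 2.8474…
r ≈ ln(R0)/T = ln(1.026667…)/2.8474… = 0.00924… → 0.009

0.009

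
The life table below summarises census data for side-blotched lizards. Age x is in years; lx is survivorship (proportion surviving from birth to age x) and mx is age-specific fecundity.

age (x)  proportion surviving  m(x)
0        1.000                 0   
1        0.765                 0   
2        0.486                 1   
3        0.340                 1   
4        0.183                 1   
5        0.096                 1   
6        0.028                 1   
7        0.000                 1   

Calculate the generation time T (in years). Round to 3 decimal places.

lx·mx: 0, 0, 0.486, 0.34, 0.183, 0.096, 0.028, 0 → R0 = 1.133
x·lx·mx: 0, 0, 0.972, 1.02, 0.732, 0.48, 0.168, 0 → Σ = 3.372
T = 3.372 / 1.133 = 2.976169… → 2.976

2.976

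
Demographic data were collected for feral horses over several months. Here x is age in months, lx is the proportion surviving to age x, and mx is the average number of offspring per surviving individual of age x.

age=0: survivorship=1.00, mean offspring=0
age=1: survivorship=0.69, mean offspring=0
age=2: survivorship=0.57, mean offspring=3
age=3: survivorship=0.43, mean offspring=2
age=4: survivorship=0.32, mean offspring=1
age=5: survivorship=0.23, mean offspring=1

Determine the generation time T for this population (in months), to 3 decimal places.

lx·mx: 0, 0, 1.71, 0.86, 0.32, 0.23 → R0 = 3.12
x·lx·mx: 0, 0, 3.42, 2.58, 1.28, 1.15 → Σ = 8.43
T = 8.43 / 3.12 = 2.701923… → 2.702

2.702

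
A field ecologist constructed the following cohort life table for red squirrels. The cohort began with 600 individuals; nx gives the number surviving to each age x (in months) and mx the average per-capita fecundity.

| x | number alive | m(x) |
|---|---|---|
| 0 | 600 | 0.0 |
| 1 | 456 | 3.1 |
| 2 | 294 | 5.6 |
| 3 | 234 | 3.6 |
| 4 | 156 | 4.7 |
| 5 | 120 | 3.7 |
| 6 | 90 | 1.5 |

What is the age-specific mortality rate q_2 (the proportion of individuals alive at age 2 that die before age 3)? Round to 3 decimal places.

lx = nx/n0 = nx/600: 1, 0.76, 0.49, 0.39, 0.26, 0.2, 0.15
q_2 = (l_2 − l_3) / l_2 = (0.49 − 0.39) / 0.49
     = 0.1 / 0.49 = 0.204082… → 0.204

0.204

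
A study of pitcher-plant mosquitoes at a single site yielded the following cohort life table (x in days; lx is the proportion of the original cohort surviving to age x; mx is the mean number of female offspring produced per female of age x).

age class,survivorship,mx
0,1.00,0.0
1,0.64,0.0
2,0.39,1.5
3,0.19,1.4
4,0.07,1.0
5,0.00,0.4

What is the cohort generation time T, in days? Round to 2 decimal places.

lx·mx: 0, 0, 0.585, 0.266, 0.07, 0 → R0 = 0.921
x·lx·mx: 0, 0, 1.17, 0.798, 0.28, 0 → Σ = 2.248
T = 2.248 / 0.921 = 2.440825… → 2.44

2.44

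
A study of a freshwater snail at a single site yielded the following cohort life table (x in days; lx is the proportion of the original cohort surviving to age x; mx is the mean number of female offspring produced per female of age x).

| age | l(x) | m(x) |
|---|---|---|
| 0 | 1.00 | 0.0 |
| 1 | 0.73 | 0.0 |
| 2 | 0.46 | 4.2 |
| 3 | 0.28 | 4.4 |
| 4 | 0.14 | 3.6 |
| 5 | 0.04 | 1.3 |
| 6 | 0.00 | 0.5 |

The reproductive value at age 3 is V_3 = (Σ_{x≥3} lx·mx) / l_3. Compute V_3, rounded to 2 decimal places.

6.39

lx·mx for x ≥ 3: 1.232, 0.504, 0.052, 0 → sum = 1.788
V_3 = 1.788 / l_3 = 1.788 / 0.28 = 6.385714… → 6.39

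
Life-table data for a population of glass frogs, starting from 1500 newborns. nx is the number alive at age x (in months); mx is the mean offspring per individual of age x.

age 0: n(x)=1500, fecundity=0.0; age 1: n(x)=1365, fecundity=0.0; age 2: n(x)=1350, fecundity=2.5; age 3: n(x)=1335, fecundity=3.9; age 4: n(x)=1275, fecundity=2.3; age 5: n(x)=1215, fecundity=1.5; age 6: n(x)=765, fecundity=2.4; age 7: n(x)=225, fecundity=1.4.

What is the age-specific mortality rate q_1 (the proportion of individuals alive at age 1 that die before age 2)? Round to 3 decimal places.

lx = nx/n0 = nx/1500: 1, 0.91, 0.9, 0.89, 0.85, 0.81, 0.51, 0.15
q_1 = (l_1 − l_2) / l_1 = (0.91 − 0.9) / 0.91
     = 0.01 / 0.91 = 0.010989… → 0.011

0.011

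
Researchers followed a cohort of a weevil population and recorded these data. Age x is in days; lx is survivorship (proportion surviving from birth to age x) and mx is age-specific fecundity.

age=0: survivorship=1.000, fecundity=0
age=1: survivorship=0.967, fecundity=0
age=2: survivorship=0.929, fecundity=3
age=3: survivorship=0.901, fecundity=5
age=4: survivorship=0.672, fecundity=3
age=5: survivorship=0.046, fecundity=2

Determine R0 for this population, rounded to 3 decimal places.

lx·mx by age: 0, 0, 2.787, 4.505, 2.016, 0.092
R0 = Σ lx·mx = 9.4 → 9.400

9.400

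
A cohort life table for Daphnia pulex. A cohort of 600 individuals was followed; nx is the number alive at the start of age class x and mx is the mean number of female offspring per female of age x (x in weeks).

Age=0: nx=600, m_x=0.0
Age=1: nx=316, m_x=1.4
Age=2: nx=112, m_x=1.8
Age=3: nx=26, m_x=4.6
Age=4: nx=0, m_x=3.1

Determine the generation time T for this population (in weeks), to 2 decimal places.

1.58

lx = nx/n0 = nx/600: 1, 0.52667…, 0.18667…, 0.04333…, 0
lx·mx: 0, 0.737333…, 0.336…, 0.199333…, 0 → R0 = 1.272667…
x·lx·mx: 0, 0.737333…, 0.672…, 0.598…, 0 → Σ = 2.007333…
T = 2.007333… / 1.272667… = 1.577266… → 1.58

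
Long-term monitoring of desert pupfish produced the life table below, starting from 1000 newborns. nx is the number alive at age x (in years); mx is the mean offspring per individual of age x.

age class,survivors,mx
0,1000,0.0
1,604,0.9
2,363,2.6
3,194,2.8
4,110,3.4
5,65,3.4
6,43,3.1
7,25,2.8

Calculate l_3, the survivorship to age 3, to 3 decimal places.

l_3 = n_3/n_0 = 194/1000 = 0.194 → 0.194

0.194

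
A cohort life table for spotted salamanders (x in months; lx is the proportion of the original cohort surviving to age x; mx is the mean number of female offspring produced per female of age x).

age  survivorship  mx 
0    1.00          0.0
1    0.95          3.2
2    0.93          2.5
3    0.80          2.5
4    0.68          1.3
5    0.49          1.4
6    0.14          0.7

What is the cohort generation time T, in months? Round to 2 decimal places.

lx·mx: 0, 3.04, 2.325, 2, 0.884, 0.686, 0.098 → R0 = 9.033
x·lx·mx: 0, 3.04, 4.65, 6, 3.536, 3.43, 0.588 → Σ = 21.244
T = 21.244 / 9.033 = 2.351821… → 2.35

2.35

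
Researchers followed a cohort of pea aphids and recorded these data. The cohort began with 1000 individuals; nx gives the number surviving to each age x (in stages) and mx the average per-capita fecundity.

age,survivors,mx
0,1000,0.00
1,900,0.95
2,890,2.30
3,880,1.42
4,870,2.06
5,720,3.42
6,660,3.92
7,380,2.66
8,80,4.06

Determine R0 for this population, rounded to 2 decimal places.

lx = nx/n0 = nx/1000: 1, 0.9, 0.89, 0.88, 0.87, 0.72, 0.66, 0.38, 0.08
lx·mx by age: 0, 0.855, 2.047, 1.2496, 1.7922, 2.4624, 2.5872, 1.0108, 0.3248
R0 = Σ lx·mx = 12.329 → 12.33

12.33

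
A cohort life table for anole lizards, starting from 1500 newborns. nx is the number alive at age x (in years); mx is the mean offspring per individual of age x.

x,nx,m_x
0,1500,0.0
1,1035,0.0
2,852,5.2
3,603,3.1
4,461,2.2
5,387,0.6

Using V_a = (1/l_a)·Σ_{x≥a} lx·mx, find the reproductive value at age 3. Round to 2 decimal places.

5.17

lx = nx/n0 = nx/1500: 1, 0.69, 0.568, 0.402, 0.30733…, 0.258
lx·mx for x ≥ 3: 1.2462, 0.676133…, 0.1548 → sum = 2.077133…
V_3 = 2.077133… / l_3 = 2.077133… / 0.402 = 5.166998… → 5.17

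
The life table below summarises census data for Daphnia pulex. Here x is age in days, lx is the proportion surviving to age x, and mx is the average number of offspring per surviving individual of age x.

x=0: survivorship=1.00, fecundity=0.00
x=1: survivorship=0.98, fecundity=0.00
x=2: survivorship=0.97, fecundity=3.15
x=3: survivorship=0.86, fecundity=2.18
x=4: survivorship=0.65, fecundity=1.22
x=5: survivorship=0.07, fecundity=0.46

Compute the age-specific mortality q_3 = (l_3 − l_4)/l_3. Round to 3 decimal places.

0.244

q_3 = (l_3 − l_4) / l_3 = (0.86 − 0.65) / 0.86
     = 0.21 / 0.86 = 0.244186… → 0.244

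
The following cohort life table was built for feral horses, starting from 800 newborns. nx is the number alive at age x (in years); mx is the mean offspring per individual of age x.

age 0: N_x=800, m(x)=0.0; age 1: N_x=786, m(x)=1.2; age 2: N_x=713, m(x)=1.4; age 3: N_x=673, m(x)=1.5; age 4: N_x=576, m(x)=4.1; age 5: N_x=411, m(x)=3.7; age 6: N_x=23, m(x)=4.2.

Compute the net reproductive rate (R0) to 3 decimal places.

lx = nx/n0 = nx/800: 1, 0.9825, 0.89125, 0.84125, 0.72, 0.51375, 0.02875
lx·mx by age: 0, 1.179, 1.24775, 1.261875, 2.952, 1.900875, 0.12075
R0 = Σ lx·mx = 8.66225 → 8.662

8.662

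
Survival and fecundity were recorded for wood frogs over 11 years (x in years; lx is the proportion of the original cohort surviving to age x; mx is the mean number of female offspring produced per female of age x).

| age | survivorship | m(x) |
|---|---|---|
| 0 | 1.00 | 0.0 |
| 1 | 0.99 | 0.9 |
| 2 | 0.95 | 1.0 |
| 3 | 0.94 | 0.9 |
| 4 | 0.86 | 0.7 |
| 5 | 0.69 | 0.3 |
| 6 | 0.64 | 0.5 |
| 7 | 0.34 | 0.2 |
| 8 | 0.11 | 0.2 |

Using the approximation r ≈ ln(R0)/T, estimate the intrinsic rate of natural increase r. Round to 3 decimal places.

0.469

R0 = Σ lx·mx = 0 + 0.891 + 0.95 + 0.846 + 0.602 + 0.207 + 0.32 + 0.068 + 0.022 = 3.906
Σ x·lx·mx = 11.344; T = 11.344/3.906 = 2.90425…
r ≈ ln(R0)/T = ln(3.906)/2.90425… = 0.46914… → 0.469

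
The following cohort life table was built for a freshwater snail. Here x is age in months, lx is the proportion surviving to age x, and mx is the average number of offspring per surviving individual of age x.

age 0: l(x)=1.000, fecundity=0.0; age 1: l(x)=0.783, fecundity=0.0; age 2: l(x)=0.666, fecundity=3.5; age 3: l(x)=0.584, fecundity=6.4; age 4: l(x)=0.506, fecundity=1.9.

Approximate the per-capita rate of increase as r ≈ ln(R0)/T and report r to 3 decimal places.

0.695

R0 = Σ lx·mx = 0 + 0 + 2.331 + 3.7376 + 0.9614 = 7.03
Σ x·lx·mx = 19.7204; T = 19.7204/7.03 = 2.80518…
r ≈ ln(R0)/T = ln(7.03)/2.80518… = 0.69521… → 0.695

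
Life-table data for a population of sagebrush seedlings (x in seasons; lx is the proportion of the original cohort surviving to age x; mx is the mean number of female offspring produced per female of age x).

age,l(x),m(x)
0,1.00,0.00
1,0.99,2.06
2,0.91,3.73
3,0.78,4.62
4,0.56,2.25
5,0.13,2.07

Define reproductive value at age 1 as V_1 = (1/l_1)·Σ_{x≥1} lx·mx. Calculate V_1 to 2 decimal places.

lx·mx for x ≥ 1: 2.0394, 3.3943, 3.6036, 1.26, 0.2691 → sum = 10.5664
V_1 = 10.5664 / l_1 = 10.5664 / 0.99 = 10.673131… → 10.67

10.67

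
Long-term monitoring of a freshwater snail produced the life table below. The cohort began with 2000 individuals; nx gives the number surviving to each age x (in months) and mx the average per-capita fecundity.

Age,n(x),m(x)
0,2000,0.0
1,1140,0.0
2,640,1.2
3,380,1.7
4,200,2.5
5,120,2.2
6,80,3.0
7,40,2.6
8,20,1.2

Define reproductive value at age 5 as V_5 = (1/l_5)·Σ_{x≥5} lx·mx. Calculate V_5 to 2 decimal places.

5.27

lx = nx/n0 = nx/2000: 1, 0.57, 0.32, 0.19, 0.1, 0.06, 0.04, 0.02, 0.01
lx·mx for x ≥ 5: 0.132, 0.12, 0.052, 0.012 → sum = 0.316
V_5 = 0.316 / l_5 = 0.316 / 0.06 = 5.266667… → 5.27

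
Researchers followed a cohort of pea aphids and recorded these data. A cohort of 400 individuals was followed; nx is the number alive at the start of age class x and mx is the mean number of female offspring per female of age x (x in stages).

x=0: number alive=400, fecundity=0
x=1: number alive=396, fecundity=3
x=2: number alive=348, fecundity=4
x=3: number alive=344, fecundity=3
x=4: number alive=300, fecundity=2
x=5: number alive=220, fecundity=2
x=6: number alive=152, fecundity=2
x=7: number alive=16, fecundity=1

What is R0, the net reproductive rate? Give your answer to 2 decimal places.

12.43

lx = nx/n0 = nx/400: 1, 0.99, 0.87, 0.86, 0.75, 0.55, 0.38, 0.04
lx·mx by age: 0, 2.97, 3.48, 2.58, 1.5, 1.1, 0.76, 0.04
R0 = Σ lx·mx = 12.43 → 12.43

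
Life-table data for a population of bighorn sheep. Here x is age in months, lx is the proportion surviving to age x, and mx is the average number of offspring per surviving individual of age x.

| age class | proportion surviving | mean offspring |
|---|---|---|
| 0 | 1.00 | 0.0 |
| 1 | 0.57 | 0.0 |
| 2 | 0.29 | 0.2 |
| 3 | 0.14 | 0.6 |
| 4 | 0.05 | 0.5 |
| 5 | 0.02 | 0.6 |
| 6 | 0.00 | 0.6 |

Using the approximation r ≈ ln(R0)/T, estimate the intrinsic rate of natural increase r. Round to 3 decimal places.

-0.583

R0 = Σ lx·mx = 0 + 0 + 0.058 + 0.084 + 0.025 + 0.012 + 0 = 0.179
Σ x·lx·mx = 0.528; T = 0.528/0.179 = 2.94972…
r ≈ ln(R0)/T = ln(0.179)/2.94972… = -0.58323… → -0.583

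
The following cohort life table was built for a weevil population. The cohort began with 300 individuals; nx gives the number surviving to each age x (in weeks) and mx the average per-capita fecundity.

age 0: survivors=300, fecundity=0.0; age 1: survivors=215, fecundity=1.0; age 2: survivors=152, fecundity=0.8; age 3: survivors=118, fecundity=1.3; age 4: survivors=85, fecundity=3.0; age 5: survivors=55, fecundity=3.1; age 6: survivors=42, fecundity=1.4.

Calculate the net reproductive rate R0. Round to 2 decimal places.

lx = nx/n0 = nx/300: 1, 0.71667…, 0.50667…, 0.39333…, 0.28333…, 0.18333…, 0.14
lx·mx by age: 0, 0.716667…, 0.405333…, 0.511333…, 0.85…, 0.568333…, 0.196
R0 = Σ lx·mx = 3.247667… → 3.25

3.25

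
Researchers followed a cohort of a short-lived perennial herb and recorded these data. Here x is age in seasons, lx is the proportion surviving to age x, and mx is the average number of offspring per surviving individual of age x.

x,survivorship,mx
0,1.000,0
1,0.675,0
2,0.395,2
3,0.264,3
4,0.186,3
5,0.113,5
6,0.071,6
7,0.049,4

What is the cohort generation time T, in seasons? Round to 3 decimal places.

3.890

lx·mx: 0, 0, 0.79, 0.792, 0.558, 0.565, 0.426, 0.196 → R0 = 3.327
x·lx·mx: 0, 0, 1.58, 2.376, 2.232, 2.825, 2.556, 1.372 → Σ = 12.941
T = 12.941 / 3.327 = 3.88969… → 3.890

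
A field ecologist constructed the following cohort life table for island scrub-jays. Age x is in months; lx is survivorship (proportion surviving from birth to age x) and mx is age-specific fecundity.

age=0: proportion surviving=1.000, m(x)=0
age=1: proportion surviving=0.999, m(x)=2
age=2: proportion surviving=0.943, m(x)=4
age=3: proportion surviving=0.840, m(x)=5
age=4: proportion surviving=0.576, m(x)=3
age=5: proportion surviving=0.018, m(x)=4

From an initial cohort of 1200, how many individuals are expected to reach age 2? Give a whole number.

1132

Expected survivors = N0 · l_2 = 1200 × 0.943 = 1131.6 → 1132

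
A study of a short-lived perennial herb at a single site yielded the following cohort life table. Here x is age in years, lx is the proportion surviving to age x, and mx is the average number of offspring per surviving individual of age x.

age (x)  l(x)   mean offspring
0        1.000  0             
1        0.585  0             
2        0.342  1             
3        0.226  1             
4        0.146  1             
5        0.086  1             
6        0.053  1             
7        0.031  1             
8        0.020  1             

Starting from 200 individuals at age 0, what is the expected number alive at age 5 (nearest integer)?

Expected survivors = N0 · l_5 = 200 × 0.086 = 17.2 → 17

17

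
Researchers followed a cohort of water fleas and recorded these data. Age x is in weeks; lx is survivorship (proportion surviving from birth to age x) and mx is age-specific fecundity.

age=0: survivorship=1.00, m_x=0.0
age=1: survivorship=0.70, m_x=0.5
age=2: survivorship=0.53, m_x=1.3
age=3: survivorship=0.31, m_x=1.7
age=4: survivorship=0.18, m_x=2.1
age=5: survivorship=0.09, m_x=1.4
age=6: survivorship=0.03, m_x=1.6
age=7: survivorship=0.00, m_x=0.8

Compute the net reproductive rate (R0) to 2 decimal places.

lx·mx by age: 0, 0.35, 0.689, 0.527, 0.378, 0.126, 0.048, 0
R0 = Σ lx·mx = 2.118 → 2.12

2.12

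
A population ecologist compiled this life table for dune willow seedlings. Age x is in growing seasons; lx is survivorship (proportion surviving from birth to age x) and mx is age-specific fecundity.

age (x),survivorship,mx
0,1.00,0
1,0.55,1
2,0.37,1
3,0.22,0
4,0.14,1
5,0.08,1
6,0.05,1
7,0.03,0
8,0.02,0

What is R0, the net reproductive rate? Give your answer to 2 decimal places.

1.19

lx·mx by age: 0, 0.55, 0.37, 0, 0.14, 0.08, 0.05, 0, 0
R0 = Σ lx·mx = 1.19 → 1.19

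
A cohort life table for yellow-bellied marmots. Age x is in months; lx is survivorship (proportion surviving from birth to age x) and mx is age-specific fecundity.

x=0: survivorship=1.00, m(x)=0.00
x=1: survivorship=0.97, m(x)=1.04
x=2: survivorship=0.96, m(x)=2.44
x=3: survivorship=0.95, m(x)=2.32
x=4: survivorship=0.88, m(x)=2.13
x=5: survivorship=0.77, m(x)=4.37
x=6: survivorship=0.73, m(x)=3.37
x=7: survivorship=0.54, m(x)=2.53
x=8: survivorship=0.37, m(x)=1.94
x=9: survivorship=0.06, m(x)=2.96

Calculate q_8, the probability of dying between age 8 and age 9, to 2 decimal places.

0.84

q_8 = (l_8 − l_9) / l_8 = (0.37 − 0.06) / 0.37
     = 0.31 / 0.37 = 0.837838… → 0.84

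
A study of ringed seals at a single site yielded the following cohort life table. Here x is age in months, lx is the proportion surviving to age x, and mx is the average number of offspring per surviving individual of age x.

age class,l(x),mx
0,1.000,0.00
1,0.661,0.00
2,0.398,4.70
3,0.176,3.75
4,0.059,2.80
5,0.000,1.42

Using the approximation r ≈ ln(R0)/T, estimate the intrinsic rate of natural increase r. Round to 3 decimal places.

R0 = Σ lx·mx = 0 + 0 + 1.8706 + 0.66 + 0.1652 + 0 = 2.6958
Σ x·lx·mx = 6.382; T = 6.382/2.6958 = 2.36739…
r ≈ ln(R0)/T = ln(2.6958)/2.36739… = 0.4189… → 0.419

0.419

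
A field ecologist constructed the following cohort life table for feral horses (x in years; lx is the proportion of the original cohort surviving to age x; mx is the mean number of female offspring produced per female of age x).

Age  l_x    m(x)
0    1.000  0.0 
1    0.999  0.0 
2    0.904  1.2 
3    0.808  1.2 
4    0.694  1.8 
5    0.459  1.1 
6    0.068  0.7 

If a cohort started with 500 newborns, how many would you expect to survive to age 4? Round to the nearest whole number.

347

Expected survivors = N0 · l_4 = 500 × 0.694 = 347 → 347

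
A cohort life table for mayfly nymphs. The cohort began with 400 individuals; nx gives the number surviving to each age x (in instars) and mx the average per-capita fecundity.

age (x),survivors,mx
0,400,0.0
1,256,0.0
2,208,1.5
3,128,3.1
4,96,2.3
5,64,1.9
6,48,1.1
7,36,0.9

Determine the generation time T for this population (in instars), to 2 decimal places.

3.39

lx = nx/n0 = nx/400: 1, 0.64, 0.52, 0.32, 0.24, 0.16, 0.12, 0.09
lx·mx: 0, 0, 0.78, 0.992, 0.552, 0.304, 0.132, 0.081 → R0 = 2.841
x·lx·mx: 0, 0, 1.56, 2.976, 2.208, 1.52, 0.792, 0.567 → Σ = 9.623
T = 9.623 / 2.841 = 3.387188… → 3.39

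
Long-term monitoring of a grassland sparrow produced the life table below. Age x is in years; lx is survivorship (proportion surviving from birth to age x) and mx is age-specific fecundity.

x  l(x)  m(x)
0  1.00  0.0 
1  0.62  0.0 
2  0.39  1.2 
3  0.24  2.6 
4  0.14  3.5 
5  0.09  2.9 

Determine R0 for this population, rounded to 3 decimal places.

lx·mx by age: 0, 0, 0.468, 0.624, 0.49, 0.261
R0 = Σ lx·mx = 1.843 → 1.843

1.843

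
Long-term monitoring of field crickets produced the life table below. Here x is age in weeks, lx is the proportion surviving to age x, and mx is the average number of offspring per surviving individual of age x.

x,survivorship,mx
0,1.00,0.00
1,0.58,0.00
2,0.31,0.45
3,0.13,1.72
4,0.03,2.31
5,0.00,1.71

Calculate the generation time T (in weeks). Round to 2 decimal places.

2.84

lx·mx: 0, 0, 0.1395, 0.2236, 0.0693, 0 → R0 = 0.4324
x·lx·mx: 0, 0, 0.279, 0.6708, 0.2772, 0 → Σ = 1.227
T = 1.227 / 0.4324 = 2.83765… → 2.84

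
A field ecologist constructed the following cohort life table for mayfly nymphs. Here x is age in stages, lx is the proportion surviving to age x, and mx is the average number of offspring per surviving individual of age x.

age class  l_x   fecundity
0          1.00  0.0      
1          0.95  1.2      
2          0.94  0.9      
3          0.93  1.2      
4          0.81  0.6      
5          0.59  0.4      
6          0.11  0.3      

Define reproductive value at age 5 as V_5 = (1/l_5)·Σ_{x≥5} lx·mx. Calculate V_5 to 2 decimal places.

0.46

lx·mx for x ≥ 5: 0.236, 0.033 → sum = 0.269
V_5 = 0.269 / l_5 = 0.269 / 0.59 = 0.455932… → 0.46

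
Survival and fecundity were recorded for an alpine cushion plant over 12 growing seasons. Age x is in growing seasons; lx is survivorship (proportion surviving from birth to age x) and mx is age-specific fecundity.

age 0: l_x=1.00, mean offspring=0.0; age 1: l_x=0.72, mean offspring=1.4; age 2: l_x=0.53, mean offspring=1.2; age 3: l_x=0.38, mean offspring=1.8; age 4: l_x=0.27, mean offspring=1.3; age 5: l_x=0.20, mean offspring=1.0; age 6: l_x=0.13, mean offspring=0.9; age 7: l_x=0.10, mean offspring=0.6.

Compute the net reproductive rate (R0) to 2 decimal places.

lx·mx by age: 0, 1.008, 0.636, 0.684, 0.351, 0.2, 0.117, 0.06
R0 = Σ lx·mx = 3.056 → 3.06

3.06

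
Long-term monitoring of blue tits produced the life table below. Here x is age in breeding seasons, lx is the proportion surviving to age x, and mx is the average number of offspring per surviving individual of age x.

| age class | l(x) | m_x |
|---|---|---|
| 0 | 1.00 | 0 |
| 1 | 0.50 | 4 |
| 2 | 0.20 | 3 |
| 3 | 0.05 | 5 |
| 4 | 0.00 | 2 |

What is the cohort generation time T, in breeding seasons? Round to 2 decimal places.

lx·mx: 0, 2, 0.6, 0.25, 0 → R0 = 2.85
x·lx·mx: 0, 2, 1.2, 0.75, 0 → Σ = 3.95
T = 3.95 / 2.85 = 1.385965… → 1.39

1.39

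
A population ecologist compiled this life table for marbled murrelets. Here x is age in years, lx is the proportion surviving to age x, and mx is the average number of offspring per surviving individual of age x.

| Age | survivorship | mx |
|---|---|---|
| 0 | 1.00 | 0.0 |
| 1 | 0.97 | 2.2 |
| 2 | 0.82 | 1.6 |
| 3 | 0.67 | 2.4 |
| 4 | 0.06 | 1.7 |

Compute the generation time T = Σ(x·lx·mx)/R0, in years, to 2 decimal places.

1.94

lx·mx: 0, 2.134, 1.312, 1.608, 0.102 → R0 = 5.156
x·lx·mx: 0, 2.134, 2.624, 4.824, 0.408 → Σ = 9.99
T = 9.99 / 5.156 = 1.937548… → 1.94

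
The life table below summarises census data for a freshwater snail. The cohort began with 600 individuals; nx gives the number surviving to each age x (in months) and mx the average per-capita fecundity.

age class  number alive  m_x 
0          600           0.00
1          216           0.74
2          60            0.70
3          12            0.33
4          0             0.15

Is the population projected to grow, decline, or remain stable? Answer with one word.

declining

lx = nx/n0 = nx/600: 1, 0.36, 0.1, 0.02, 0
R0 = Σ lx·mx = 0 + 0.2664 + 0.07 + 0.0066 + 0 = 0.343
R0 < 1, so the population is declining.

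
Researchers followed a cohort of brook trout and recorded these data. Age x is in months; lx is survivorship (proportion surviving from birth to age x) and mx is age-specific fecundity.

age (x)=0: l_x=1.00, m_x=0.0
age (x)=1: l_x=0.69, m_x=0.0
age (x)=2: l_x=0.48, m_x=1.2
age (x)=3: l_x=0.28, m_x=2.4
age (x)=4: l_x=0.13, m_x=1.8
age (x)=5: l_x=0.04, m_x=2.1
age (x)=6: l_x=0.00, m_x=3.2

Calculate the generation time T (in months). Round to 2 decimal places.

2.89

lx·mx: 0, 0, 0.576, 0.672, 0.234, 0.084, 0 → R0 = 1.566
x·lx·mx: 0, 0, 1.152, 2.016, 0.936, 0.42, 0 → Σ = 4.524
T = 4.524 / 1.566 = 2.888889… → 2.89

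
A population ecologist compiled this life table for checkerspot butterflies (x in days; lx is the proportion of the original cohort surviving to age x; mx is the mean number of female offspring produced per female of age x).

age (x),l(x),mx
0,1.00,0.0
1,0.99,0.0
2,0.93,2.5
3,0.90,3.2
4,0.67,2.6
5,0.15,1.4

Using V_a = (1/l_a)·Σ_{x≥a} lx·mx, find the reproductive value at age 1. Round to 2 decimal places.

lx·mx for x ≥ 1: 0, 2.325, 2.88, 1.742, 0.21 → sum = 7.157
V_1 = 7.157 / l_1 = 7.157 / 0.99 = 7.229293… → 7.23

7.23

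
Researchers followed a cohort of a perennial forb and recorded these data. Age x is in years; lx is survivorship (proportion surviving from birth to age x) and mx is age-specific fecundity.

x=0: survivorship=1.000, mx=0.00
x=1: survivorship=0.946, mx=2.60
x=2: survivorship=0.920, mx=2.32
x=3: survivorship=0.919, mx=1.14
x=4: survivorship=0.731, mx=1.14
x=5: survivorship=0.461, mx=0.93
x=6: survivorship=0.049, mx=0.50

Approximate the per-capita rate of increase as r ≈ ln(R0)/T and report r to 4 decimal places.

R0 = Σ lx·mx = 0 + 2.4596 + 2.1344 + 1.04766 + 0.83334 + 0.42873 + 0.0245 = 6.92823
Σ x·lx·mx = 15.49539; T = 15.49539/6.92823 = 2.23656…
r ≈ ln(R0)/T = ln(6.92823)/2.23656… = 0.865439… → 0.8654

0.8654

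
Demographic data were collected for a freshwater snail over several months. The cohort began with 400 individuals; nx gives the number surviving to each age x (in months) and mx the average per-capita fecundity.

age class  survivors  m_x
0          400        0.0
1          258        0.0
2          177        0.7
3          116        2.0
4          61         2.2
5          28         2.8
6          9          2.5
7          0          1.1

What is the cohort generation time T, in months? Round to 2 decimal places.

lx = nx/n0 = nx/400: 1, 0.645, 0.4425, 0.29, 0.1525, 0.07, 0.0225, 0
lx·mx: 0, 0, 0.30975, 0.58, 0.3355, 0.196, 0.05625, 0 → R0 = 1.4775
x·lx·mx: 0, 0, 0.6195, 1.74, 1.342, 0.98, 0.3375, 0 → Σ = 5.019
T = 5.019 / 1.4775 = 3.396954… → 3.40

3.40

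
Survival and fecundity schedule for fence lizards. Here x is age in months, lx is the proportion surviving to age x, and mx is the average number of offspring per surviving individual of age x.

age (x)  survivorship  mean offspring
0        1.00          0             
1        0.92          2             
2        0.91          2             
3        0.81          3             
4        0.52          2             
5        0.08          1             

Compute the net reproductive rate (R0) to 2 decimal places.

lx·mx by age: 0, 1.84, 1.82, 2.43, 1.04, 0.08
R0 = Σ lx·mx = 7.21 → 7.21

7.21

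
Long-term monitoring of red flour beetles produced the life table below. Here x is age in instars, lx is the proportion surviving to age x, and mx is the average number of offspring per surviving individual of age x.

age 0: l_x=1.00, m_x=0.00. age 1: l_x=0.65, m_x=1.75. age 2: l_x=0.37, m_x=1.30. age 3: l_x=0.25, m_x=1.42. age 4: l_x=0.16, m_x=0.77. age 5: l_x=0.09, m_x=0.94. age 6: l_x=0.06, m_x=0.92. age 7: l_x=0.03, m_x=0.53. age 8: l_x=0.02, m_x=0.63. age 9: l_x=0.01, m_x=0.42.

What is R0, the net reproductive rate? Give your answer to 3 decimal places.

2.269

lx·mx by age: 0, 1.1375, 0.481, 0.355, 0.1232, 0.0846, 0.0552, 0.0159, 0.0126, 0.0042
R0 = Σ lx·mx = 2.2692 → 2.269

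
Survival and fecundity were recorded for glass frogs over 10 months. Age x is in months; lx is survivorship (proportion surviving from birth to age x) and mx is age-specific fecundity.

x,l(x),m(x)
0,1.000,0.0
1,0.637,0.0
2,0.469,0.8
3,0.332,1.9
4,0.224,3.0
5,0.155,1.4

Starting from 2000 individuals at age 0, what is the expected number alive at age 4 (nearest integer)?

448

Expected survivors = N0 · l_4 = 2000 × 0.224 = 448 → 448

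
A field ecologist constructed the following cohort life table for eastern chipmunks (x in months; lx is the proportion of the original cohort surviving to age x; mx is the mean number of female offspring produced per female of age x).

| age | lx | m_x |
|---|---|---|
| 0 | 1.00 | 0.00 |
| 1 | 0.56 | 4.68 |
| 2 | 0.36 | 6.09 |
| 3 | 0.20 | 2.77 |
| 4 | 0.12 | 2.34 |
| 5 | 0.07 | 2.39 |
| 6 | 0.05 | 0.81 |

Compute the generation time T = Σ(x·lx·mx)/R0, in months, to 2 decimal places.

1.86

lx·mx: 0, 2.6208, 2.1924, 0.554, 0.2808, 0.1673, 0.0405 → R0 = 5.8558
x·lx·mx: 0, 2.6208, 4.3848, 1.662, 1.1232, 0.8365, 0.243 → Σ = 10.8703
T = 10.8703 / 5.8558 = 1.85633… → 1.86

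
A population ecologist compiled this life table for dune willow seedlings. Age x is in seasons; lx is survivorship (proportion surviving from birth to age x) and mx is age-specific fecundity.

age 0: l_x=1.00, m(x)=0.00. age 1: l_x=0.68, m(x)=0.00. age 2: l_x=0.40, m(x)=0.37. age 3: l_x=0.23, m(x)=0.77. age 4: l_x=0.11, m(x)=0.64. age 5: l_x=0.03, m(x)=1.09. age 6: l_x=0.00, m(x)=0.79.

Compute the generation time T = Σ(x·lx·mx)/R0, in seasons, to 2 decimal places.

2.97

lx·mx: 0, 0, 0.148, 0.1771, 0.0704, 0.0327, 0 → R0 = 0.4282
x·lx·mx: 0, 0, 0.296, 0.5313, 0.2816, 0.1635, 0 → Σ = 1.2724
T = 1.2724 / 0.4282 = 2.971509… → 2.97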